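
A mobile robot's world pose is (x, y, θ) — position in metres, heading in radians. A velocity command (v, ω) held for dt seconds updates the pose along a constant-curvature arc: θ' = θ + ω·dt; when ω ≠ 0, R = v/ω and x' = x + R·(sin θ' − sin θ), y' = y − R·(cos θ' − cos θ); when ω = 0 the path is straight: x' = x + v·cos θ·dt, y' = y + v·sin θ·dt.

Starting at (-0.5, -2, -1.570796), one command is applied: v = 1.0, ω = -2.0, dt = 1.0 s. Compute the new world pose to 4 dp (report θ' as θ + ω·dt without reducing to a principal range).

(-1.2081, -2.4546, -3.5708)

θ' = -1.5708 + -2.0·1.0 = -3.5708
R = v/ω = 1.0/-2.0 = -0.5000
x' = -0.5 + -0.5000·(sin -3.5708 − sin -1.5708) = -1.2081
y' = -2 − -0.5000·(cos -3.5708 − cos -1.5708) = -2.4546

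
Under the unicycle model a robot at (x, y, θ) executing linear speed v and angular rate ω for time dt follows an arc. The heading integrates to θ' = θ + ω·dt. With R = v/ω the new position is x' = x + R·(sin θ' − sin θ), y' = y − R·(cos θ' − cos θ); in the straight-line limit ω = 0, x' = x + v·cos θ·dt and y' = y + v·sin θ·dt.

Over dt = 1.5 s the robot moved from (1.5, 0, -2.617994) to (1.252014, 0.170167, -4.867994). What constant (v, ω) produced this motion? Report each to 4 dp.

Δθ = -4.867994 − -2.617994 = -2.250000
ω = Δθ/dt = -2.250000/1.5 = -1.5000
R = Δx/(sin θ' − sin θ) = -0.1667
v = R·ω = -0.1667·-1.5000 = 0.2500

v = 0.2500, ω = -1.5000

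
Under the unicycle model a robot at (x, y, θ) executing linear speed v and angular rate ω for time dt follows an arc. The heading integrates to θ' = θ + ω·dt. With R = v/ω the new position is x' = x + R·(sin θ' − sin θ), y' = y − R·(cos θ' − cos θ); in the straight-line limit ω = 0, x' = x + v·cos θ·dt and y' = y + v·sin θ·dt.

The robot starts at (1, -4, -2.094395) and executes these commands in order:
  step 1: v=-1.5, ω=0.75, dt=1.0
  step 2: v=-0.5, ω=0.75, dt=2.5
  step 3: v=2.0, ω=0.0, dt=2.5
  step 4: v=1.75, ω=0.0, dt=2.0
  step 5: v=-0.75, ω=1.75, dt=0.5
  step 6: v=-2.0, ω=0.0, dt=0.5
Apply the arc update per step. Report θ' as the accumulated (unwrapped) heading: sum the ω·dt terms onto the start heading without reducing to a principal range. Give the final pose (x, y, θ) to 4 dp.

(7.1908, 0.8902, 1.4056)

step 1: θ'=-1.3444 (R=-2.0000) → pose (1.2169, -2.5511, -1.3444)
step 2: θ'=0.5306 (R=-0.6667) → pose (0.2299, -2.1257, 0.5306)
step 3: θ'=0.5306 (straight) → pose (4.5424, 0.4046, 0.5306)
step 4: θ'=0.5306 (straight) → pose (7.5611, 2.1758, 0.5306)
step 5: θ'=1.4056 (R=-0.4286) → pose (7.3553, 1.8766, 1.4056)
step 6: θ'=1.4056 (straight) → pose (7.1908, 0.8902, 1.4056)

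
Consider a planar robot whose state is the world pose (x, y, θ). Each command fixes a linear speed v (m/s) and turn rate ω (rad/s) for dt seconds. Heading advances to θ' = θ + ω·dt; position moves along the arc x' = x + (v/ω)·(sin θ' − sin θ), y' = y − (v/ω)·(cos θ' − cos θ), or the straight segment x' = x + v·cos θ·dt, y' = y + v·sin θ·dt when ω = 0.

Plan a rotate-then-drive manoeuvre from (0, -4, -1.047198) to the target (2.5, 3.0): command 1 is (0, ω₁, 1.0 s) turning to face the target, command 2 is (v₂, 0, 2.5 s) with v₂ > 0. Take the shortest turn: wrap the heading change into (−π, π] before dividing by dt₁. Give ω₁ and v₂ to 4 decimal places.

heading to target = atan2(3−-4, 2.5−0) = 1.2278
Δθ = wrap(1.2278 − -1.0472) = 2.2750; ω₁ = Δθ/dt₁ = 2.2750
distance = √((2.5−0)² + (3−-4)²) = 7.4330; v₂ = distance/dt₂ = 2.9732

ω₁ = 2.2750, v₂ = 2.9732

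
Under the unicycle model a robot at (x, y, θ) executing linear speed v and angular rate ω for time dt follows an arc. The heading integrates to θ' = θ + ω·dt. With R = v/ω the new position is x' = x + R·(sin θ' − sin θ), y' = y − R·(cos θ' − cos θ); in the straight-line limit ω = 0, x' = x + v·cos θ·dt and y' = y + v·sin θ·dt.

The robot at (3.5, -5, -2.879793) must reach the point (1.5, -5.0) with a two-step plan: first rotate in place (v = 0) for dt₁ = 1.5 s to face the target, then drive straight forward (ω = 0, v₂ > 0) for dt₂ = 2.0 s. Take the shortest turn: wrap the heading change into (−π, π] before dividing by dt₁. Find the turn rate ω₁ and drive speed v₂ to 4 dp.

ω₁ = -0.1745, v₂ = 1.0000

heading to target = atan2(-5−-5, 1.5−3.5) = 3.1416
Δθ = wrap(3.1416 − -2.8798) = -0.2618; ω₁ = Δθ/dt₁ = -0.1745
distance = √((1.5−3.5)² + (-5−-5)²) = 2.0000; v₂ = distance/dt₂ = 1.0000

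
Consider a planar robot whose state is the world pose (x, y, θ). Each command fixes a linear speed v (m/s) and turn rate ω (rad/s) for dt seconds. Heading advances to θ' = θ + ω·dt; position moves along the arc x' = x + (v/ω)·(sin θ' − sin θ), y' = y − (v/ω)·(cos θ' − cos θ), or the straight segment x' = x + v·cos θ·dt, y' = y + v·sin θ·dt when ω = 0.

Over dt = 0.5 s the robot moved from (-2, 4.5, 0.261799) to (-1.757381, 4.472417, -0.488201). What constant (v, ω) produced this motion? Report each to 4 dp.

v = 0.5000, ω = -1.5000

Δθ = -0.488201 − 0.261799 = -0.750000
ω = Δθ/dt = -0.750000/0.5 = -1.5000
R = Δx/(sin θ' − sin θ) = -0.3333
v = R·ω = -0.3333·-1.5000 = 0.5000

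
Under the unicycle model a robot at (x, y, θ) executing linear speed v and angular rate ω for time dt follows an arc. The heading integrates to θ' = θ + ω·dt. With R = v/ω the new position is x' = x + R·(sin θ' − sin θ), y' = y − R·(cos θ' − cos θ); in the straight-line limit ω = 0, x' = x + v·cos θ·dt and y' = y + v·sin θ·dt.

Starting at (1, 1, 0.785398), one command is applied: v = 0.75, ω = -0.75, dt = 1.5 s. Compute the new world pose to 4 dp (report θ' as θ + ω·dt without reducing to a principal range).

(2.0402, 1.2358, -0.3396)

θ' = 0.7854 + -0.75·1.5 = -0.3396
R = v/ω = 0.75/-0.75 = -1.0000
x' = 1 + -1.0000·(sin -0.3396 − sin 0.7854) = 2.0402
y' = 1 − -1.0000·(cos -0.3396 − cos 0.7854) = 1.2358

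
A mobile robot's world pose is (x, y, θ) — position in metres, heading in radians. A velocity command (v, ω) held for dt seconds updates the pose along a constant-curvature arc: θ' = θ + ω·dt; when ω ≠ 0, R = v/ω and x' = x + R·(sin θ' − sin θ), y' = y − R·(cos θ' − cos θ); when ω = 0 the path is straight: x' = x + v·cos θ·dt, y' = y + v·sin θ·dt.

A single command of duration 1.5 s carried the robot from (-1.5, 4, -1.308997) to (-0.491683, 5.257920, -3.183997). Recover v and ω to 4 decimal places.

v = -1.2500, ω = -1.2500

Δθ = -3.183997 − -1.308997 = -1.875000
ω = Δθ/dt = -1.875000/1.5 = -1.2500
R = −Δy/(cos θ' − cos θ) = 1.0000
v = R·ω = 1.0000·-1.2500 = -1.2500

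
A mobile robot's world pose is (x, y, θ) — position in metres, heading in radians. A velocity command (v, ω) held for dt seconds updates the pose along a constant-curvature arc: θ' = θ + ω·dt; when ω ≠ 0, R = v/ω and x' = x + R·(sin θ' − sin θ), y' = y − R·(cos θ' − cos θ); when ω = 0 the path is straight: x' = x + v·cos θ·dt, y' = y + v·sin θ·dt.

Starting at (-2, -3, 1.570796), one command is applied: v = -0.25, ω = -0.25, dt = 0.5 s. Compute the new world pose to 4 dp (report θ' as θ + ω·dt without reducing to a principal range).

θ' = 1.5708 + -0.25·0.5 = 1.4458
R = v/ω = -0.25/-0.25 = 1.0000
x' = -2 + 1.0000·(sin 1.4458 − sin 1.5708) = -2.0078
y' = -3 − 1.0000·(cos 1.4458 − cos 1.5708) = -3.1247

(-2.0078, -3.1247, 1.4458)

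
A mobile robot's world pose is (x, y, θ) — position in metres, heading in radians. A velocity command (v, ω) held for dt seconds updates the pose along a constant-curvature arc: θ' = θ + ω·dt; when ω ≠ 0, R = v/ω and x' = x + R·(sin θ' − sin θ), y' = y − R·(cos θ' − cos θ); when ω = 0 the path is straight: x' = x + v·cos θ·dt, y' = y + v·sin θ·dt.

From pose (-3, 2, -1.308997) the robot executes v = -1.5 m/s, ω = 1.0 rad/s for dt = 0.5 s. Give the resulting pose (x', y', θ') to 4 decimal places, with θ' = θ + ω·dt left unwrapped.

(-3.3635, 2.6471, -0.8090)

θ' = -1.3090 + 1.0·0.5 = -0.8090
R = v/ω = -1.5/1.0 = -1.5000
x' = -3 + -1.5000·(sin -0.8090 − sin -1.3090) = -3.3635
y' = 2 − -1.5000·(cos -0.8090 − cos -1.3090) = 2.6471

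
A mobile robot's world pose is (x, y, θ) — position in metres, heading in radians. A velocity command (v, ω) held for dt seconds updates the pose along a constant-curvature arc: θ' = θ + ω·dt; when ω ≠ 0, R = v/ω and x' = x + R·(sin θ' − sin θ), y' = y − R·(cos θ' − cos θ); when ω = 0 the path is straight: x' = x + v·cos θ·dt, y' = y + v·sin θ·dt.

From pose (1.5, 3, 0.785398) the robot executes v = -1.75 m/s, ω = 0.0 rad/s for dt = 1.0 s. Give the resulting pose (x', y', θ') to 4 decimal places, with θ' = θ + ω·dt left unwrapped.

θ' = 0.7854 + 0.0·1.0 = 0.7854
ω = 0 → straight: x' = 1.5 + -1.75·cos(0.7854)·1.0 = 0.2626
y' = 3 + -1.75·sin(0.7854)·1.0 = 1.7626

(0.2626, 1.7626, 0.7854)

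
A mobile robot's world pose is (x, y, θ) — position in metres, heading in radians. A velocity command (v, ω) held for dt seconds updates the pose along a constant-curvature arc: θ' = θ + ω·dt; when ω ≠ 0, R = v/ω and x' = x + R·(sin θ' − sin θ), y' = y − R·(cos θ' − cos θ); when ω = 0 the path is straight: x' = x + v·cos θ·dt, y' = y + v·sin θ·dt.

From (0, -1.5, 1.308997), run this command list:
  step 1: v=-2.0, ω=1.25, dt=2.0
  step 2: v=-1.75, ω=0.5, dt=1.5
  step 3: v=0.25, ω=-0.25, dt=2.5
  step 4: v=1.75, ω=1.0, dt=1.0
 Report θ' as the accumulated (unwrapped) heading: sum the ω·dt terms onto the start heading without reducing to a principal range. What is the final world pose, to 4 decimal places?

(3.0910, -3.1193, 4.9340)

step 1: θ'=3.8090 (R=-1.6000) → pose (2.5358, -3.1708, 3.8090)
step 2: θ'=4.5590 (R=-3.5000) → pose (3.8284, -0.9566, 4.5590)
step 3: θ'=3.9340 (R=-1.0000) → pose (3.5522, -1.5059, 3.9340)
step 4: θ'=4.9340 (R=1.7500) → pose (3.0910, -3.1193, 4.9340)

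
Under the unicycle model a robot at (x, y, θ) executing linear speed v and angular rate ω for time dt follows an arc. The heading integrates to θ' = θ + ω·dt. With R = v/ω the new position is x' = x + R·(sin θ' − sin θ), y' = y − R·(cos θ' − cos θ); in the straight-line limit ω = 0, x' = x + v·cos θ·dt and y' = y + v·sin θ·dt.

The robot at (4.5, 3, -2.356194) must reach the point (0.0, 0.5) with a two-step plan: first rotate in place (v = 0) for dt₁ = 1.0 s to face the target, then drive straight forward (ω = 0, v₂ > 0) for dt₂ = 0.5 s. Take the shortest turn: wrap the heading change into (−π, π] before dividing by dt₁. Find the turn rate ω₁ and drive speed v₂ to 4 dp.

heading to target = atan2(0.5−3, 0−4.5) = -2.6345
Δθ = wrap(-2.6345 − -2.3562) = -0.2783; ω₁ = Δθ/dt₁ = -0.2783
distance = √((0−4.5)² + (0.5−3)²) = 5.1478; v₂ = distance/dt₂ = 10.2956

ω₁ = -0.2783, v₂ = 10.2956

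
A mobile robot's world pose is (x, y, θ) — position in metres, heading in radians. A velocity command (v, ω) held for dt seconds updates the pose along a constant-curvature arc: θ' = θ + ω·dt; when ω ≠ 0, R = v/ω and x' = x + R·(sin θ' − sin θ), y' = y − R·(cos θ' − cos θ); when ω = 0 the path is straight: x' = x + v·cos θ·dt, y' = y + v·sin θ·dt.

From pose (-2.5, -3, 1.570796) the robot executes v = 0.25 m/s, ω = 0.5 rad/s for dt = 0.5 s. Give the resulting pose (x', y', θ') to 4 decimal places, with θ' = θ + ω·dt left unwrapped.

(-2.5155, -2.8763, 1.8208)

θ' = 1.5708 + 0.5·0.5 = 1.8208
R = v/ω = 0.25/0.5 = 0.5000
x' = -2.5 + 0.5000·(sin 1.8208 − sin 1.5708) = -2.5155
y' = -3 − 0.5000·(cos 1.8208 − cos 1.5708) = -2.8763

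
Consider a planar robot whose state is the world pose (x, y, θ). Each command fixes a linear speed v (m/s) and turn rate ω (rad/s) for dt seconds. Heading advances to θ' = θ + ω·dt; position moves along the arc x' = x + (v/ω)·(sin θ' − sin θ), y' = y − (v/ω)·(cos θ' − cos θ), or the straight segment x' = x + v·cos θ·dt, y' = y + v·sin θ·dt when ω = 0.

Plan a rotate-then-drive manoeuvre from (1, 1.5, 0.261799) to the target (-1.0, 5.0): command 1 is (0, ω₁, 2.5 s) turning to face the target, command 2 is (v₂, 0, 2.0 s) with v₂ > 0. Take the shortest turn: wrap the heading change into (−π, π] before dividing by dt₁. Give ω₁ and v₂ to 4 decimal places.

ω₁ = 0.7313, v₂ = 2.0156

heading to target = atan2(5−1.5, -1−1) = 2.0899
Δθ = wrap(2.0899 − 0.2618) = 1.8281; ω₁ = Δθ/dt₁ = 0.7313
distance = √((-1−1)² + (5−1.5)²) = 4.0311; v₂ = distance/dt₂ = 2.0156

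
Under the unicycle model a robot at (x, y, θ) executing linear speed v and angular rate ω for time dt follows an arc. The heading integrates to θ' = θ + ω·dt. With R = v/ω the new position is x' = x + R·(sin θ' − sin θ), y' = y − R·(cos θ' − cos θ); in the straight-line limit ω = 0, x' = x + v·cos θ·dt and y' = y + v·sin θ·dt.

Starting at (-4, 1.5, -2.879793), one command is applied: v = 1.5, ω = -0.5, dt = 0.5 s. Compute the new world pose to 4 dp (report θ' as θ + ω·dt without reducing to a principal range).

(-4.7411, 1.3980, -3.1298)

θ' = -2.8798 + -0.5·0.5 = -3.1298
R = v/ω = 1.5/-0.5 = -3.0000
x' = -4 + -3.0000·(sin -3.1298 − sin -2.8798) = -4.7411
y' = 1.5 − -3.0000·(cos -3.1298 − cos -2.8798) = 1.3980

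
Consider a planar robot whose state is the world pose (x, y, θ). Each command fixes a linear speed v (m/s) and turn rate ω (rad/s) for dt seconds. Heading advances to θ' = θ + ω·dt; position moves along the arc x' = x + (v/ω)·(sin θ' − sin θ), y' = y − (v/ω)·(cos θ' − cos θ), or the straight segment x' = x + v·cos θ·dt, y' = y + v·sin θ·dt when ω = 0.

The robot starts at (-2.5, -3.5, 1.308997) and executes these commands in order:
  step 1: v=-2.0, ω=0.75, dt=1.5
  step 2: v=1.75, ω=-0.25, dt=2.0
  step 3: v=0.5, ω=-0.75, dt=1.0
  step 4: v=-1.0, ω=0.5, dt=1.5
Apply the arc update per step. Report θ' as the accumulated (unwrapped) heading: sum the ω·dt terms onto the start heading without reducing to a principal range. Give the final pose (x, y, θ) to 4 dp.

(-3.6624, -4.3607, 1.9340)

step 1: θ'=2.4340 (R=-2.6667) → pose (-1.6576, -6.2167, 2.4340)
step 2: θ'=1.9340 (R=-7.0000) → pose (-3.6508, -3.3840, 1.9340)
step 3: θ'=1.1840 (R=-0.6667) → pose (-3.6451, -2.8957, 1.1840)
step 4: θ'=1.9340 (R=-2.0000) → pose (-3.6624, -4.3607, 1.9340)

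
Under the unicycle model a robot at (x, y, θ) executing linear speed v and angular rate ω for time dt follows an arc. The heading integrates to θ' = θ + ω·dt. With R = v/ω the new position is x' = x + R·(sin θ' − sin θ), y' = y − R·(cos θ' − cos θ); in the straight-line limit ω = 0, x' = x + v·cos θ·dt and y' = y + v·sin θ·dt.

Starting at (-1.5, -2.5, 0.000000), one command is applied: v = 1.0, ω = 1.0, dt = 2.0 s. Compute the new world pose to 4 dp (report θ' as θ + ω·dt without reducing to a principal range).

θ' = 0.0000 + 1.0·2.0 = 2.0000
R = v/ω = 1.0/1.0 = 1.0000
x' = -1.5 + 1.0000·(sin 2.0000 − sin 0.0000) = -0.5907
y' = -2.5 − 1.0000·(cos 2.0000 − cos 0.0000) = -1.0839

(-0.5907, -1.0839, 2.0000)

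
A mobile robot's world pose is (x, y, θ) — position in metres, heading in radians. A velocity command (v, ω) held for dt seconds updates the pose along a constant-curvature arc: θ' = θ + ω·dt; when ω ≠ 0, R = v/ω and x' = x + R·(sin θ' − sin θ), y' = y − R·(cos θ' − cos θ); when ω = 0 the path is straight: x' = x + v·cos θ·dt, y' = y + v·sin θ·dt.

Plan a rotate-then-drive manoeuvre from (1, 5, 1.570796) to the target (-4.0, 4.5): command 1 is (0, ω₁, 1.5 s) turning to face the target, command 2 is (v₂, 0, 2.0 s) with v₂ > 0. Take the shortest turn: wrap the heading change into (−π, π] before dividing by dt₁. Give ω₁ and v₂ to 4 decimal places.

heading to target = atan2(4.5−5, -4−1) = -3.0419
Δθ = wrap(-3.0419 − 1.5708) = 1.6705; ω₁ = Δθ/dt₁ = 1.1136
distance = √((-4−1)² + (4.5−5)²) = 5.0249; v₂ = distance/dt₂ = 2.5125

ω₁ = 1.1136, v₂ = 2.5125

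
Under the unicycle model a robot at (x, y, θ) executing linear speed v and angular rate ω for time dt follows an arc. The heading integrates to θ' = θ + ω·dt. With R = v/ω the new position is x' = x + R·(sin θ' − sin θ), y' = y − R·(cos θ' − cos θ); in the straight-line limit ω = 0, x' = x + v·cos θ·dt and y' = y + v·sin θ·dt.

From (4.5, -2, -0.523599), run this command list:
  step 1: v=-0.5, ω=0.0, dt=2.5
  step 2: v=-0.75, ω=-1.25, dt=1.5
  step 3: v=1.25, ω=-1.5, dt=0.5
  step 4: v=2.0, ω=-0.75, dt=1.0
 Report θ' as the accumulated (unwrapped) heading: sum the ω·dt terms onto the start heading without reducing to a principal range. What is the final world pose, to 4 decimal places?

(0.9293, 0.0951, -3.8986)

step 1: θ'=-0.5236 (straight) → pose (3.4175, -1.3750, -0.5236)
step 2: θ'=-2.3986 (R=0.6000) → pose (3.3116, -0.4135, -2.3986)
step 3: θ'=-3.1486 (R=-0.8333) → pose (2.7420, -0.6331, -3.1486)
step 4: θ'=-3.8986 (R=-2.6667) → pose (0.9293, 0.0951, -3.8986)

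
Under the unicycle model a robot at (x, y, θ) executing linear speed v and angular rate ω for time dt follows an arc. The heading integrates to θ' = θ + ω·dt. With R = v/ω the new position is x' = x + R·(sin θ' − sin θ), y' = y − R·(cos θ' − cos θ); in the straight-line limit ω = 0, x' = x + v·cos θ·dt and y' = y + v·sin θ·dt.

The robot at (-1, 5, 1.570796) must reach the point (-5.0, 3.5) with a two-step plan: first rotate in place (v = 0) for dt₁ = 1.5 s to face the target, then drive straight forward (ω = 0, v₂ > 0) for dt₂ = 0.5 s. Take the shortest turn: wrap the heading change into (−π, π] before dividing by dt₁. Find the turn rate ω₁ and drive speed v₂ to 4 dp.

ω₁ = 1.2864, v₂ = 8.5440

heading to target = atan2(3.5−5, -5−-1) = -2.7828
Δθ = wrap(-2.7828 − 1.5708) = 1.9296; ω₁ = Δθ/dt₁ = 1.2864
distance = √((-5−-1)² + (3.5−5)²) = 4.2720; v₂ = distance/dt₂ = 8.5440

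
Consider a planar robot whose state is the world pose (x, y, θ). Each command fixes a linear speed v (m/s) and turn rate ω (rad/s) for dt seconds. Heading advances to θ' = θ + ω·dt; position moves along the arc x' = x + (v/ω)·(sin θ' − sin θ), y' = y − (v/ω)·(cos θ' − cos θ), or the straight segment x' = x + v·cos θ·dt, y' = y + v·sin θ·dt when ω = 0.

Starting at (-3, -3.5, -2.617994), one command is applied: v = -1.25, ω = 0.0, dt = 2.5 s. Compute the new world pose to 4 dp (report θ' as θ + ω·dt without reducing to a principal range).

(-0.2937, -1.9375, -2.6180)

θ' = -2.6180 + 0.0·2.5 = -2.6180
ω = 0 → straight: x' = -3 + -1.25·cos(-2.6180)·2.5 = -0.2937
y' = -3.5 + -1.25·sin(-2.6180)·2.5 = -1.9375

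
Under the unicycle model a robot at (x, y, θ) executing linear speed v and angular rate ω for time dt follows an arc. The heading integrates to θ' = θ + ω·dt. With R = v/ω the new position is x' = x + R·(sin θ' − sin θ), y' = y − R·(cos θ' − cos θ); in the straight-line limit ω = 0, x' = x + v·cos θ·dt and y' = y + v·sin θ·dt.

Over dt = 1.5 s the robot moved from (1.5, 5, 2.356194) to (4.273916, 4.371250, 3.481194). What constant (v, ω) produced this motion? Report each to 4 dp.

Δθ = 3.481194 − 2.356194 = 1.125000
ω = Δθ/dt = 1.125000/1.5 = 0.7500
R = Δx/(sin θ' − sin θ) = -2.6667
v = R·ω = -2.6667·0.7500 = -2.0000

v = -2.0000, ω = 0.7500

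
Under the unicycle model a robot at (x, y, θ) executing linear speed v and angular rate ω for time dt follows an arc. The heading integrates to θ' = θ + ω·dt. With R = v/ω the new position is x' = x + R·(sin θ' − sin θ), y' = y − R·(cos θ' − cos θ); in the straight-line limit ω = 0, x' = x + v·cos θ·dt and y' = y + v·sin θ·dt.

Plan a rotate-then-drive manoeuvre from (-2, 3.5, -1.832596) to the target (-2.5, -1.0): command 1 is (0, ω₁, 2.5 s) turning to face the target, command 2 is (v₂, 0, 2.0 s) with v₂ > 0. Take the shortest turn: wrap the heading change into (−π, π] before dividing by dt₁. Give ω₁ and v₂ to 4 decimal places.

heading to target = atan2(-1−3.5, -2.5−-2) = -1.6815
Δθ = wrap(-1.6815 − -1.8326) = 0.1511; ω₁ = Δθ/dt₁ = 0.0605
distance = √((-2.5−-2)² + (-1−3.5)²) = 4.5277; v₂ = distance/dt₂ = 2.2638

ω₁ = 0.0605, v₂ = 2.2638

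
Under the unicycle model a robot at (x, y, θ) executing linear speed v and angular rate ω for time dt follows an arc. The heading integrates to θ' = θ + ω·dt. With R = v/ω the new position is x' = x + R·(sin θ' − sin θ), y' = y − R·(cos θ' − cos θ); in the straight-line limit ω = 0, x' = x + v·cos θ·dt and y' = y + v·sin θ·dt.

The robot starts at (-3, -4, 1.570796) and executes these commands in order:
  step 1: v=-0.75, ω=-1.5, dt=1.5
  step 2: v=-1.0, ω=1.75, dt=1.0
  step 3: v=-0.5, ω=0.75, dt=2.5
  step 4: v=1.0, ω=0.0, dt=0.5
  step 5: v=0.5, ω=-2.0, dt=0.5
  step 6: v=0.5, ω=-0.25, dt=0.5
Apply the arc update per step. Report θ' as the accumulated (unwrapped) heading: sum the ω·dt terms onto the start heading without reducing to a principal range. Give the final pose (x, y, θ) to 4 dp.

step 1: θ'=-0.6792 (R=0.5000) → pose (-3.8141, -4.3890, -0.6792)
step 2: θ'=1.0708 (R=-0.5714) → pose (-4.6745, -4.5597, 1.0708)
step 3: θ'=2.9458 (R=-0.6667) → pose (-4.2192, -5.5332, 2.9458)
step 4: θ'=2.9458 (straight) → pose (-4.7096, -5.4360, 2.9458)
step 5: θ'=1.9458 (R=-0.2500) → pose (-4.8936, -5.2823, 1.9458)
step 6: θ'=1.8208 (R=-2.0000) → pose (-4.9704, -5.0446, 1.8208)

(-4.9704, -5.0446, 1.8208)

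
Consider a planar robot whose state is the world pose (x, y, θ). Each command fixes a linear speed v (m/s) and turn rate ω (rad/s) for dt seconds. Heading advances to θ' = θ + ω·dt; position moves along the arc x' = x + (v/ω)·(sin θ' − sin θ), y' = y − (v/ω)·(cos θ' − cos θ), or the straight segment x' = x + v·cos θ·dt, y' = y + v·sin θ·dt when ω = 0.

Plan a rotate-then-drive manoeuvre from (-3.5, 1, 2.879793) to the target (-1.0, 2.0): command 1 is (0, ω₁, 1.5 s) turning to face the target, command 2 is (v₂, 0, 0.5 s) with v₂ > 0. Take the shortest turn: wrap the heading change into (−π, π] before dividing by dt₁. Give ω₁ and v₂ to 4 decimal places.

ω₁ = -1.6662, v₂ = 5.3852

heading to target = atan2(2−1, -1−-3.5) = 0.3805
Δθ = wrap(0.3805 − 2.8798) = -2.4993; ω₁ = Δθ/dt₁ = -1.6662
distance = √((-1−-3.5)² + (2−1)²) = 2.6926; v₂ = distance/dt₂ = 5.3852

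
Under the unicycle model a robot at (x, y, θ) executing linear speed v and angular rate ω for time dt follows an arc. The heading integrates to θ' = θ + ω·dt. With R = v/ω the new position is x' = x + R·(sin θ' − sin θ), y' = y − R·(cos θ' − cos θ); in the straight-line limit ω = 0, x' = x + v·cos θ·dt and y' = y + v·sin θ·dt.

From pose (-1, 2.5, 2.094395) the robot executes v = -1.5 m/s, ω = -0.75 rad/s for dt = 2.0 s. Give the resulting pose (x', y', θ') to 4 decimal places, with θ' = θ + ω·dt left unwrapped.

θ' = 2.0944 + -0.75·2.0 = 0.5944
R = v/ω = -1.5/-0.75 = 2.0000
x' = -1 + 2.0000·(sin 0.5944 − sin 2.0944) = -1.6120
y' = 2.5 − 2.0000·(cos 0.5944 − cos 2.0944) = -0.1570

(-1.6120, -0.1570, 0.5944)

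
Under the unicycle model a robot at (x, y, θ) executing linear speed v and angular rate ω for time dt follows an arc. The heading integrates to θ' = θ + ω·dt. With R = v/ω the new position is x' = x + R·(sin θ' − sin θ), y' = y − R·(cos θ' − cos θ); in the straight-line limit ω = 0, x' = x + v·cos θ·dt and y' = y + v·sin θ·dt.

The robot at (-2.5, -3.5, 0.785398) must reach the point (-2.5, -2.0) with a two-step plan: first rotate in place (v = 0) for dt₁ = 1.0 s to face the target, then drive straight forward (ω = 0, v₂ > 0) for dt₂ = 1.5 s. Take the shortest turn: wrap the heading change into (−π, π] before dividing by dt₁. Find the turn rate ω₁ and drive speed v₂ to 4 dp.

heading to target = atan2(-2−-3.5, -2.5−-2.5) = 1.5708
Δθ = wrap(1.5708 − 0.7854) = 0.7854; ω₁ = Δθ/dt₁ = 0.7854
distance = √((-2.5−-2.5)² + (-2−-3.5)²) = 1.5000; v₂ = distance/dt₂ = 1.0000

ω₁ = 0.7854, v₂ = 1.0000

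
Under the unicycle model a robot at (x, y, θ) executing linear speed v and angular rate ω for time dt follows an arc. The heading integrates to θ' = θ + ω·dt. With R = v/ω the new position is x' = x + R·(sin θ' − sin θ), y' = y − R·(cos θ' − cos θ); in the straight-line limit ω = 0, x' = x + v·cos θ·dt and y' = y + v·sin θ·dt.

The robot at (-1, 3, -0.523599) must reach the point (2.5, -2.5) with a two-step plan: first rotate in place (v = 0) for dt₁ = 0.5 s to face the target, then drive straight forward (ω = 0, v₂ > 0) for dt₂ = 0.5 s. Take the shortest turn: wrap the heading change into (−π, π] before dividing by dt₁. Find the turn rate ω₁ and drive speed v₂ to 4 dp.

heading to target = atan2(-2.5−3, 2.5−-1) = -1.0041
Δθ = wrap(-1.0041 − -0.5236) = -0.4805; ω₁ = Δθ/dt₁ = -0.9609
distance = √((2.5−-1)² + (-2.5−3)²) = 6.5192; v₂ = distance/dt₂ = 13.0384

ω₁ = -0.9609, v₂ = 13.0384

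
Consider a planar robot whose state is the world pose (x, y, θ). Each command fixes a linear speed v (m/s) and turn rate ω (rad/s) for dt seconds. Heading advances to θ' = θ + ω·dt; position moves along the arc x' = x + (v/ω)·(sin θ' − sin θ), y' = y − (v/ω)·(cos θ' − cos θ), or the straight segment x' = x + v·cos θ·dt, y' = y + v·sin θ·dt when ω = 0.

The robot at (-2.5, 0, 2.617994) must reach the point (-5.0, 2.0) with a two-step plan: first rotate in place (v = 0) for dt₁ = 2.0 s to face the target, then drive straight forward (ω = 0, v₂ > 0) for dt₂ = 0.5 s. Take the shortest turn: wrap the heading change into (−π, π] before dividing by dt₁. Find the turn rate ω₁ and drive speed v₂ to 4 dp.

heading to target = atan2(2−0, -5−-2.5) = 2.4669
Δθ = wrap(2.4669 − 2.6180) = -0.1511; ω₁ = Δθ/dt₁ = -0.0756
distance = √((-5−-2.5)² + (2−0)²) = 3.2016; v₂ = distance/dt₂ = 6.4031

ω₁ = -0.0756, v₂ = 6.4031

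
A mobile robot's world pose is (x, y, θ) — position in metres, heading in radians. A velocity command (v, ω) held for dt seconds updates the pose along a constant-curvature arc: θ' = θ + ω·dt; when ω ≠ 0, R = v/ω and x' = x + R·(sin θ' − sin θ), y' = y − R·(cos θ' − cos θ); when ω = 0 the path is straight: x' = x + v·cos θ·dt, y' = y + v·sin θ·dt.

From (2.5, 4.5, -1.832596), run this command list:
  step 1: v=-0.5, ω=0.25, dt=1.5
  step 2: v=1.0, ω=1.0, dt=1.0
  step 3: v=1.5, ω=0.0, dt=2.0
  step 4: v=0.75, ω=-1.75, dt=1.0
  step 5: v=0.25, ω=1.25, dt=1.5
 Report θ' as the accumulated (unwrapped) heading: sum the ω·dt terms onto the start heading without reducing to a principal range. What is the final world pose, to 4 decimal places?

(6.0492, 2.1867, -0.3326)

step 1: θ'=-1.4576 (R=-2.0000) → pose (2.5553, 5.2436, -1.4576)
step 2: θ'=-0.4576 (R=1.0000) → pose (3.1072, 4.4594, -0.4576)
step 3: θ'=-0.4576 (straight) → pose (5.7985, 3.1340, -0.4576)
step 4: θ'=-2.2076 (R=-0.4286) → pose (5.9537, 2.4947, -2.2076)
step 5: θ'=-0.3326 (R=0.2000) → pose (6.0492, 2.1867, -0.3326)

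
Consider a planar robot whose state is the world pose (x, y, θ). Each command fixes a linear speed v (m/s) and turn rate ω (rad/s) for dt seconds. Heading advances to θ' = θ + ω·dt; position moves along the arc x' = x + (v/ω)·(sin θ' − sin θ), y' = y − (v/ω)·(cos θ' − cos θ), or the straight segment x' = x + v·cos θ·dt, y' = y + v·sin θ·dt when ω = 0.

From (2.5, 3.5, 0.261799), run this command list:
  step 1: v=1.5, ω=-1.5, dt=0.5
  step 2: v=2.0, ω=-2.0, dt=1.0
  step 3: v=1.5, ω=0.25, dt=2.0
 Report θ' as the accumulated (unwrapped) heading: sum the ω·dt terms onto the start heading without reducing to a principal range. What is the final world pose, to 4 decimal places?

step 1: θ'=-0.4882 (R=-1.0000) → pose (3.2279, 3.4173, -0.4882)
step 2: θ'=-2.4882 (R=-1.0000) → pose (3.3667, 1.7400, -2.4882)
step 3: θ'=-1.9882 (R=6.0000) → pose (1.5291, -0.5918, -1.9882)

(1.5291, -0.5918, -1.9882)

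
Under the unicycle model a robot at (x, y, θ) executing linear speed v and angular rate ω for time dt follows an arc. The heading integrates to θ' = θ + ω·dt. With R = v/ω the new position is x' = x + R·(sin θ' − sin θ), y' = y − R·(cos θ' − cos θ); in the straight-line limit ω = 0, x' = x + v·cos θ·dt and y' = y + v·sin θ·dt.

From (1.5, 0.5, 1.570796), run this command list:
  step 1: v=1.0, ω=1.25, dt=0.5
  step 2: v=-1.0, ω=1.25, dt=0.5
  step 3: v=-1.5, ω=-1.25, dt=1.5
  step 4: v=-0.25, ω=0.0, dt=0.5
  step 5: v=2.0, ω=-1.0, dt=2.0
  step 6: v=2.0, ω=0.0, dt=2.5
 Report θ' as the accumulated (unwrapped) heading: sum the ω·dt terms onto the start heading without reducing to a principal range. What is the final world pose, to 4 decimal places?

(8.0975, -5.7952, -1.0542)

step 1: θ'=2.1958 (R=0.8000) → pose (1.3488, 0.9681, 2.1958)
step 2: θ'=2.8208 (R=-0.8000) → pose (1.7453, 0.6770, 2.8208)
step 3: θ'=0.9458 (R=1.2000) → pose (2.3401, -1.1639, 0.9458)
step 4: θ'=0.9458 (straight) → pose (2.2669, -1.2653, 0.9458)
step 5: θ'=-1.0542 (R=-2.0000) → pose (5.6279, -1.4477, -1.0542)
step 6: θ'=-1.0542 (straight) → pose (8.0975, -5.7952, -1.0542)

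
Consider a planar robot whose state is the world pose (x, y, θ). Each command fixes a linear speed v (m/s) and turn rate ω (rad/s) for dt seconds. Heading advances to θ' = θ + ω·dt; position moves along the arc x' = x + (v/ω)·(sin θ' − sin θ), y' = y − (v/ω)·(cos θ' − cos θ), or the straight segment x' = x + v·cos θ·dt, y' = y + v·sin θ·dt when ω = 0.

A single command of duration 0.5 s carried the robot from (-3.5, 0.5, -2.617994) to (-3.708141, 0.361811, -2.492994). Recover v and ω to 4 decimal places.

Δθ = -2.492994 − -2.617994 = 0.125000
ω = Δθ/dt = 0.125000/0.5 = 0.2500
R = Δx/(sin θ' − sin θ) = 2.0000
v = R·ω = 2.0000·0.2500 = 0.5000

v = 0.5000, ω = 0.2500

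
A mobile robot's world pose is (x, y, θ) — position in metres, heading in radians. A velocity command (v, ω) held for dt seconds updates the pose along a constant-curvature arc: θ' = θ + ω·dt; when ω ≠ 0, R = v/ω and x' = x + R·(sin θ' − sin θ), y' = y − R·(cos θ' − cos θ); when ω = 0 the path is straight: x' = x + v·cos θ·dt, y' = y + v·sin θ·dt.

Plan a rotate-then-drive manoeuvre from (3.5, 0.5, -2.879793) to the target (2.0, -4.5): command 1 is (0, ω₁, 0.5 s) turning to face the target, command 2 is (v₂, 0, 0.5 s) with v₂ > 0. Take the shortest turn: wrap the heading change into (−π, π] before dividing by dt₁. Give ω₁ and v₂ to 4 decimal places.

ω₁ = 2.0351, v₂ = 10.4403

heading to target = atan2(-4.5−0.5, 2−3.5) = -1.8623
Δθ = wrap(-1.8623 − -2.8798) = 1.0175; ω₁ = Δθ/dt₁ = 2.0351
distance = √((2−3.5)² + (-4.5−0.5)²) = 5.2202; v₂ = distance/dt₂ = 10.4403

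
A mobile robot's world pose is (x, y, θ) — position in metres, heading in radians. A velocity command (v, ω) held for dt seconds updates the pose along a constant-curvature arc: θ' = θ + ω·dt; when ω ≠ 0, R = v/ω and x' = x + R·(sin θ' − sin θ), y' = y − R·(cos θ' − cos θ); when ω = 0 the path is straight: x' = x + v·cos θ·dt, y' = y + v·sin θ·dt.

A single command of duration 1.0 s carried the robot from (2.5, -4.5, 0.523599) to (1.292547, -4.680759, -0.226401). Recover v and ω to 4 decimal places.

Δθ = -0.226401 − 0.523599 = -0.750000
ω = Δθ/dt = -0.750000/1.0 = -0.7500
R = Δx/(sin θ' − sin θ) = 1.6667
v = R·ω = 1.6667·-0.7500 = -1.2500

v = -1.2500, ω = -0.7500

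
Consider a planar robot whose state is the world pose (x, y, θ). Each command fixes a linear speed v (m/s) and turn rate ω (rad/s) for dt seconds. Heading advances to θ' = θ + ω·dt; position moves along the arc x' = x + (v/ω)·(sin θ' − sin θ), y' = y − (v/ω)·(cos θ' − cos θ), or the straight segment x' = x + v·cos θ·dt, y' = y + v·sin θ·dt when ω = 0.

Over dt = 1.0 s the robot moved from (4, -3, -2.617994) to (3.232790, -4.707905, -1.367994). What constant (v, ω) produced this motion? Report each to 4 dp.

Δθ = -1.367994 − -2.617994 = 1.250000
ω = Δθ/dt = 1.250000/1.0 = 1.2500
R = −Δy/(cos θ' − cos θ) = 1.6000
v = R·ω = 1.6000·1.2500 = 2.0000

v = 2.0000, ω = 1.2500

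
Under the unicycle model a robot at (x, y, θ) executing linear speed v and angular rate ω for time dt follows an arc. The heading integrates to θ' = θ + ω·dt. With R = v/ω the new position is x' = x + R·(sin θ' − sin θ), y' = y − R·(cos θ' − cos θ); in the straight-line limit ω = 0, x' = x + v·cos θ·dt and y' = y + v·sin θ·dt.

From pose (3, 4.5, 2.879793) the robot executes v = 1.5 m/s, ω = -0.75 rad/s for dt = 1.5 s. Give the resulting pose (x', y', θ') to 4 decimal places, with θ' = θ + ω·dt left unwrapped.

(1.5514, 6.0659, 1.7548)

θ' = 2.8798 + -0.75·1.5 = 1.7548
R = v/ω = 1.5/-0.75 = -2.0000
x' = 3 + -2.0000·(sin 1.7548 − sin 2.8798) = 1.5514
y' = 4.5 − -2.0000·(cos 1.7548 − cos 2.8798) = 6.0659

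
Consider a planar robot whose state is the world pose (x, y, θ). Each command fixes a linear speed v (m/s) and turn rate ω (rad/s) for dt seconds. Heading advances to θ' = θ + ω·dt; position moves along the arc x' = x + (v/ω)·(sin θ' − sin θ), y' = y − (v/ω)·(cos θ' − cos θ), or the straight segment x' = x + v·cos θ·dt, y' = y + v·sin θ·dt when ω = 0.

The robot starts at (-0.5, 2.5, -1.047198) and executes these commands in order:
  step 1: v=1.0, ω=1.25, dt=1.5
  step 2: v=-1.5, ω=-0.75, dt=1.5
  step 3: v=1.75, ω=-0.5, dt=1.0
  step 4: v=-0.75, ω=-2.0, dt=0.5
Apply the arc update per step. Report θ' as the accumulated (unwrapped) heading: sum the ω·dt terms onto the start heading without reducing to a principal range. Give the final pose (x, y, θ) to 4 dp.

step 1: θ'=0.8278 (R=0.8000) → pose (0.7820, 2.3588, 0.8278)
step 2: θ'=-0.2972 (R=2.0000) → pose (-1.2766, 1.7995, -0.2972)
step 3: θ'=-0.7972 (R=-3.5000) → pose (0.2024, 0.8984, -0.7972)
step 4: θ'=-1.7972 (R=0.3750) → pose (0.1052, 1.2446, -1.7972)

(0.1052, 1.2446, -1.7972)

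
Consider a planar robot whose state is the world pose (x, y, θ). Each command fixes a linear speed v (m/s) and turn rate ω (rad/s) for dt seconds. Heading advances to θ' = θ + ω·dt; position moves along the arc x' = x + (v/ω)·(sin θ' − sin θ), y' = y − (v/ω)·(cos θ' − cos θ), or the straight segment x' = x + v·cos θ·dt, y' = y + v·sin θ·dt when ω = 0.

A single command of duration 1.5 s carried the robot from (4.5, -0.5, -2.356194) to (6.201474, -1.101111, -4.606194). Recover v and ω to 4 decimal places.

v = -1.5000, ω = -1.5000

Δθ = -4.606194 − -2.356194 = -2.250000
ω = Δθ/dt = -2.250000/1.5 = -1.5000
R = Δx/(sin θ' − sin θ) = 1.0000
v = R·ω = 1.0000·-1.5000 = -1.5000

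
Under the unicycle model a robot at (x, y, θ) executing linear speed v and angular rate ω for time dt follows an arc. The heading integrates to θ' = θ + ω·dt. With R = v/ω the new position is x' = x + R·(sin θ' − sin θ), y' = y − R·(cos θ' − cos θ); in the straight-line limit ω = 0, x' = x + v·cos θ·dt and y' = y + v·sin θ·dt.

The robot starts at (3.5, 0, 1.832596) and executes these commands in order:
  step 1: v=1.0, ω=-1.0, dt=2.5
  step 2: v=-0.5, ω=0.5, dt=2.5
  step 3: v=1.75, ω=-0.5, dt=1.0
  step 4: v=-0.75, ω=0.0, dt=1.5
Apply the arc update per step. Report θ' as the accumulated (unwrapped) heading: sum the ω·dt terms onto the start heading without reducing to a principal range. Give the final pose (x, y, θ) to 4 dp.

(4.4315, 1.5665, 0.0826)

step 1: θ'=-0.6674 (R=-1.0000) → pose (5.0849, 1.0443, -0.6674)
step 2: θ'=0.5826 (R=-1.0000) → pose (3.9157, 1.0939, 0.5826)
step 3: θ'=0.0826 (R=-3.5000) → pose (5.5527, 1.6593, 0.0826)
step 4: θ'=0.0826 (straight) → pose (4.4315, 1.5665, 0.0826)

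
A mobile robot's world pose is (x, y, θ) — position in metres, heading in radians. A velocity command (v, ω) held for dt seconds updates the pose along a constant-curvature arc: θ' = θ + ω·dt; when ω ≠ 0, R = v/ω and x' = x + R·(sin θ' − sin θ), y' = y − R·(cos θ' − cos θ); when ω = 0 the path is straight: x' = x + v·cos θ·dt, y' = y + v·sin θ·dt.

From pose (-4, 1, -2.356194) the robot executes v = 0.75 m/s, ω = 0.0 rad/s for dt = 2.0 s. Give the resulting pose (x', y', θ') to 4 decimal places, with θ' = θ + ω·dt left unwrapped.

(-5.0607, -0.0607, -2.3562)

θ' = -2.3562 + 0.0·2.0 = -2.3562
ω = 0 → straight: x' = -4 + 0.75·cos(-2.3562)·2.0 = -5.0607
y' = 1 + 0.75·sin(-2.3562)·2.0 = -0.0607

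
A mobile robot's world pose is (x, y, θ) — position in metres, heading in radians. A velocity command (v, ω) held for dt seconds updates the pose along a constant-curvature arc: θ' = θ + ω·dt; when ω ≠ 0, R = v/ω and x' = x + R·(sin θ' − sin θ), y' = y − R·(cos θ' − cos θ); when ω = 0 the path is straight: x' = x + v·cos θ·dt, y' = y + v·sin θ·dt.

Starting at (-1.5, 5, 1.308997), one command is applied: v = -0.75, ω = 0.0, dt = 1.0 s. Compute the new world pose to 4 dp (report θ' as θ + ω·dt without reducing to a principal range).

θ' = 1.3090 + 0.0·1.0 = 1.3090
ω = 0 → straight: x' = -1.5 + -0.75·cos(1.3090)·1.0 = -1.6941
y' = 5 + -0.75·sin(1.3090)·1.0 = 4.2756

(-1.6941, 4.2756, 1.3090)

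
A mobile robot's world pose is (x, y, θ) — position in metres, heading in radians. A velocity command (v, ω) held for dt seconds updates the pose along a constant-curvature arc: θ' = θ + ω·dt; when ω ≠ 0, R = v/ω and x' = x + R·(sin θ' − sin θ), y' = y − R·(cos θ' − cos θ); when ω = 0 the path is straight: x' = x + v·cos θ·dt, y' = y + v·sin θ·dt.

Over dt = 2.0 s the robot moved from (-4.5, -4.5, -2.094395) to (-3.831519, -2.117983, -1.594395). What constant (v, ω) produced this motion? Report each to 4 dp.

Δθ = -1.594395 − -2.094395 = 0.500000
ω = Δθ/dt = 0.500000/2.0 = 0.2500
R = −Δy/(cos θ' − cos θ) = -5.0000
v = R·ω = -5.0000·0.2500 = -1.2500

v = -1.2500, ω = 0.2500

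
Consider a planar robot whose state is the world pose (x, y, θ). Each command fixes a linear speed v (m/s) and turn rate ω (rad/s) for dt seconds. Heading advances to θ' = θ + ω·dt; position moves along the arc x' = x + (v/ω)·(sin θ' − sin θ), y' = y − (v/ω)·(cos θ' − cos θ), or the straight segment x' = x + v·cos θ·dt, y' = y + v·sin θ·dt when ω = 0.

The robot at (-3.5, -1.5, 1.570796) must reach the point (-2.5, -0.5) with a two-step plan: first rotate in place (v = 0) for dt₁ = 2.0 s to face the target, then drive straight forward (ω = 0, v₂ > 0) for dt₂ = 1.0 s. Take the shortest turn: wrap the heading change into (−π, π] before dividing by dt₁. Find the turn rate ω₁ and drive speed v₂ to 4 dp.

ω₁ = -0.3927, v₂ = 1.4142

heading to target = atan2(-0.5−-1.5, -2.5−-3.5) = 0.7854
Δθ = wrap(0.7854 − 1.5708) = -0.7854; ω₁ = Δθ/dt₁ = -0.3927
distance = √((-2.5−-3.5)² + (-0.5−-1.5)²) = 1.4142; v₂ = distance/dt₂ = 1.4142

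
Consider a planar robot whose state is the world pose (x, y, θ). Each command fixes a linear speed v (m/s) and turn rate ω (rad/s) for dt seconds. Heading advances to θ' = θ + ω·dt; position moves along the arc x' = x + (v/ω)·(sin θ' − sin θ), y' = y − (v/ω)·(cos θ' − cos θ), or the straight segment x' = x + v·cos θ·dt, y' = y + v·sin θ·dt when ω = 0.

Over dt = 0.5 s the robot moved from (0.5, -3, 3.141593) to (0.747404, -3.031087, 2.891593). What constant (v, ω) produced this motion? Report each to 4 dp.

Δθ = 2.891593 − 3.141593 = -0.250000
ω = Δθ/dt = -0.250000/0.5 = -0.5000
R = Δx/(sin θ' − sin θ) = 1.0000
v = R·ω = 1.0000·-0.5000 = -0.5000

v = -0.5000, ω = -0.5000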